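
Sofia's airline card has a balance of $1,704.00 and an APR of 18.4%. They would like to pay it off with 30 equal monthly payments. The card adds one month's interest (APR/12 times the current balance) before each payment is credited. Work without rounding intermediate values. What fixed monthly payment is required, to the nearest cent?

Monthly rate r = 18.4%/12 = 1.53333% = 0.0153333.
Level-payment amortization: P = B₀·r / (1 − (1+r)^(−n)) = 1704.00·0.0153333 / (1 − 1.01533^(−30)).
Denominator 1 − (1+r)^(−30) = 0.366508676.
P = 26.128 / 0.366508676 ≈ 71.29.

$71.29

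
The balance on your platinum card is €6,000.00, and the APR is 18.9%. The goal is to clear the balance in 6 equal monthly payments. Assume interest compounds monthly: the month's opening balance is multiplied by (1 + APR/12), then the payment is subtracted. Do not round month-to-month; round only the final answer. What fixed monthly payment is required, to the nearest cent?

€1,055.84

Monthly rate r = 18.9%/12 = 1.575% = 0.01575.
Level-payment amortization: P = B₀·r / (1 − (1+r)^(−n)) = 6000.00·0.01575 / (1 − 1.01575^(−6)).
Denominator 1 − (1+r)^(−6) = 0.0895019626.
P = 94.5 / 0.0895019626 ≈ 1055.84.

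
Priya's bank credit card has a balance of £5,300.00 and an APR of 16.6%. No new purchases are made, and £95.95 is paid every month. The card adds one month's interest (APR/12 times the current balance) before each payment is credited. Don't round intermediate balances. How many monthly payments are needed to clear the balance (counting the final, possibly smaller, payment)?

Monthly rate r = 16.6%/12 = 1.38333% = 0.0138333.
Recurrence: B ← B·(1+r) − £95.95.
Month 1: interest £73.32; balance after payment £5,277.37.
Month 2: interest £73.00; balance after payment £5,254.42.
Closed form: n = −ln(1 − rB₀/P)/ln(1+r) = −ln(0.23589)/ln(1.01383) ≈ 105.135, so the balance reaches zero during payment 106.

106 months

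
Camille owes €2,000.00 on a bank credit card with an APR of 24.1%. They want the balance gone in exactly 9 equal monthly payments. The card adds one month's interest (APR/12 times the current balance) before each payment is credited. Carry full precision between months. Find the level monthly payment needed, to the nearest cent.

Monthly rate r = 24.1%/12 = 2.00833% = 0.0200833.
Level-payment amortization: P = B₀·r / (1 − (1+r)^(−n)) = 2000.00·0.0200833 / (1 − 1.02008^(−9)).
Denominator 1 − (1+r)^(−9) = 0.163859744.
P = 40.1667 / 0.163859744 ≈ 245.13.

€245.13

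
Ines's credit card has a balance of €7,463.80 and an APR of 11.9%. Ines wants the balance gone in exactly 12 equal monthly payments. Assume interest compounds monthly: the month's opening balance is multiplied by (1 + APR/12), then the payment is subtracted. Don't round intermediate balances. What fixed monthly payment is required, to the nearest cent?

Monthly rate r = 11.9%/12 = 0.991667% = 0.00991667.
Level-payment amortization: P = B₀·r / (1 − (1+r)^(−n)) = 7463.80·0.00991667 / (1 − 1.00992^(−12)).
Denominator 1 − (1+r)^(−12) = 0.111671641.
P = 74.016 / 0.111671641 ≈ 662.80.

€662.80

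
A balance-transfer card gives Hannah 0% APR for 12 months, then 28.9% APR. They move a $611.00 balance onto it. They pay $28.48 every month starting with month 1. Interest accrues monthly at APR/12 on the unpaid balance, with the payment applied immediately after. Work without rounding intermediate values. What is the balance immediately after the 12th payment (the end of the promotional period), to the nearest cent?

Promo months 1–12 at r₀ = 0%/12 = 0; months 13+ at r₁ = 28.9%/12 = 0.0240833.
After month 12 (no interest yet): B = $611.00 − 12·$28.48 = $269.24.

$269.24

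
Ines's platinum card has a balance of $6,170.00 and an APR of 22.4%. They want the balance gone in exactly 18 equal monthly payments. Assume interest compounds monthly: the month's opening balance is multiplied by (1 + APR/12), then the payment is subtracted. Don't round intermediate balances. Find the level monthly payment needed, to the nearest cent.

$406.74

Monthly rate r = 22.4%/12 = 1.86667% = 0.0186667.
Level-payment amortization: P = B₀·r / (1 − (1+r)^(−n)) = 6170.00·0.0186667 / (1 − 1.01867^(−18)).
Denominator 1 − (1+r)^(−18) = 0.283159908.
P = 115.173 / 0.283159908 ≈ 406.74.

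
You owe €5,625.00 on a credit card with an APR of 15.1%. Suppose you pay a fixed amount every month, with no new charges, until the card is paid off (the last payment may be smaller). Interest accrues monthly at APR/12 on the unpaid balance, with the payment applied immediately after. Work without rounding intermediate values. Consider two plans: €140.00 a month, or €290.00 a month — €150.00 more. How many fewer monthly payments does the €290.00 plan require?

Monthly rate r = 15.1%/12 = 1.25833% = 0.0125833.
At €140.00/mo: n = ⌈−ln(1 − rB₀/P)/ln(1+r)⌉ = 57 payments (last €46.10); total interest = total paid − €5,625.00 = €2,261.10.
At €290.00/mo: 23 payments (last €109.53); total interest €864.53.
Payments saved = 57 − 23 = 34.

34 fewer payments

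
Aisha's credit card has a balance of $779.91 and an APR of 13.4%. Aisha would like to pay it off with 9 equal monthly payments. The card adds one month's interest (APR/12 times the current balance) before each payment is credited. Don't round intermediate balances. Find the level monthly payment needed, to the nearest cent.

$91.57

Monthly rate r = 13.4%/12 = 1.11667% = 0.0111667.
Level-payment amortization: P = B₀·r / (1 − (1+r)^(−n)) = 779.91·0.0111667 / (1 − 1.01117^(−9)).
Denominator 1 − (1+r)^(−9) = 0.0951110207.
P = 8.70899 / 0.0951110207 ≈ 91.57.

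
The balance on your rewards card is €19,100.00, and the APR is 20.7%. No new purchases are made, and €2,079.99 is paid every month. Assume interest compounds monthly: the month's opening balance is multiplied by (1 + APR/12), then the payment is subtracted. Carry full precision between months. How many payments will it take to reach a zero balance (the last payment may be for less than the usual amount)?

11 months

Monthly rate r = 20.7%/12 = 1.725% = 0.01725.
Recurrence: B ← B·(1+r) − €2,079.99.
Month 1: interest €329.47; balance after payment €17,349.49.
Month 2: interest €299.28; balance after payment €15,568.77.
Closed form: n = −ln(1 − rB₀/P)/ln(1+r) = −ln(0.8416)/ln(1.01725) ≈ 10.083, so the balance reaches zero during payment 11.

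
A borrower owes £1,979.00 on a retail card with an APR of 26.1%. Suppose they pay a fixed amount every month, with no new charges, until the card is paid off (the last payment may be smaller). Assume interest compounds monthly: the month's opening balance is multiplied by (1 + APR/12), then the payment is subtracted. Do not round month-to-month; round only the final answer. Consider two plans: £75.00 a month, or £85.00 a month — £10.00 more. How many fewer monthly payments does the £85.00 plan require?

7 fewer payments

Monthly rate r = 26.1%/12 = 2.175% = 0.02175.
At £75.00/mo: n = ⌈−ln(1 − rB₀/P)/ln(1+r)⌉ = 40 payments (last £48.80); total interest = total paid − £1,979.00 = £994.80.
At £85.00/mo: 33 payments (last £69.16); total interest £810.16.
Payments saved = 40 − 33 = 7.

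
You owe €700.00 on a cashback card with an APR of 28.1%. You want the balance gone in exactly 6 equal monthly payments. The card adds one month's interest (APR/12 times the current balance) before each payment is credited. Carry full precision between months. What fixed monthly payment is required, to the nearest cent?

€126.41

Monthly rate r = 28.1%/12 = 2.34167% = 0.0234167.
Level-payment amortization: P = B₀·r / (1 − (1+r)^(−n)) = 700.00·0.0234167 / (1 − 1.02342^(−6)).
Denominator 1 − (1+r)^(−6) = 0.129667727.
P = 16.3917 / 0.129667727 ≈ 126.41.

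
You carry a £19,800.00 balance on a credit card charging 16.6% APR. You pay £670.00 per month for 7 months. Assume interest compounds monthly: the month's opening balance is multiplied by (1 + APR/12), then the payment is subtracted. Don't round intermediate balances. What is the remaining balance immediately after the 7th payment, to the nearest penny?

£16,909.54

Monthly rate r = 16.6%/12 = 1.38333% = 0.0138333.
Each month: B ← B·(1+r) − £670.00.
Month 1: interest £273.90; balance after payment £19,403.90.
Month 2: interest £268.42; balance after payment £19,002.32.
Month 3: interest £262.87; balance after payment £18,595.19.
Month 4: interest £257.23; balance after payment £18,182.42.
Month 5: interest £251.52; balance after payment £17,763.94.
Month 6: interest £245.73; balance after payment £17,339.68.
Month 7: interest £239.87; balance after payment £16,909.54.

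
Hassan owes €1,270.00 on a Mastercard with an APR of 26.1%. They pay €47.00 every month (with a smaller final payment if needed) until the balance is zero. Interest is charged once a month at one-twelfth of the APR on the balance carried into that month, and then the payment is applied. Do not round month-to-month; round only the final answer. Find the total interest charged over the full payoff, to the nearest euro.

Monthly rate r = 26.1%/12 = 2.175% = 0.02175.
Payoff takes n = ⌈−ln(1 − rB₀/P)/ln(1+r)⌉ = ⌈41.179⌉ = 42 payments; the last is €8.47.
Total paid = 41·€47.00 + €8.47 = €1,935.47.
Total interest = total paid − principal = €1,935.47 − €1,270.00 = €665.47.

€665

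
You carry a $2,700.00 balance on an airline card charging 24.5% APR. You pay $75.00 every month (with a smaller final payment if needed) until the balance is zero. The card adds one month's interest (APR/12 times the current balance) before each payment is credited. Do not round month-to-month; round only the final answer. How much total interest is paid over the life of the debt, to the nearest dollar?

$2,228

Monthly rate r = 24.5%/12 = 2.04167% = 0.0204167.
Payoff takes n = ⌈−ln(1 − rB₀/P)/ln(1+r)⌉ = ⌈65.708⌉ = 66 payments; the last is $53.25.
Total paid = 65·$75.00 + $53.25 = $4,928.25.
Total interest = total paid − principal = $4,928.25 − $2,700.00 = $2,228.25.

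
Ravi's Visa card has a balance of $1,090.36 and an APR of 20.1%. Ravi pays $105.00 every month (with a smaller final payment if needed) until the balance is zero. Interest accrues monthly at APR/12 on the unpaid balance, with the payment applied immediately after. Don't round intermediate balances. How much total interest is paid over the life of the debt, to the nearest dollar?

$118

Monthly rate r = 20.1%/12 = 1.675% = 0.01675.
Payoff takes n = ⌈−ln(1 − rB₀/P)/ln(1+r)⌉ = ⌈11.503⌉ = 12 payments; the last is $53.07.
Total paid = 11·$105.00 + $53.07 = $1,208.07.
Total interest = total paid − principal = $1,208.07 − $1,090.36 = $117.71.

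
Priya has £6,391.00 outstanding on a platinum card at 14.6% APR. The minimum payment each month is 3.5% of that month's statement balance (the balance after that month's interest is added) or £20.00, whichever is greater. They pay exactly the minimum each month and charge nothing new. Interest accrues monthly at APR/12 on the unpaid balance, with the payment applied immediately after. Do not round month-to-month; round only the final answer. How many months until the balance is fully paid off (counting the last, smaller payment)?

138 months

Monthly rate r = 14.6%/12 = 1.21667% = 0.0121667.
While 3.5% of the post-interest balance exceeds £20.00, each month B ← (B·(1+r))·(1 − 0.035), i.e. B shrinks by the factor (1+r)·0.965 = 0.97674.
This holds for months 1–104. Entering month 105 the balance is £552.87; 3.5% of the post-interest balance is now below £20.00, so the flat £20.00 minimum applies from here.
From month 105 a fixed £20.00 at rate r clears £552.87 in 34 more payments. Total: 104 + 34 = 138 months.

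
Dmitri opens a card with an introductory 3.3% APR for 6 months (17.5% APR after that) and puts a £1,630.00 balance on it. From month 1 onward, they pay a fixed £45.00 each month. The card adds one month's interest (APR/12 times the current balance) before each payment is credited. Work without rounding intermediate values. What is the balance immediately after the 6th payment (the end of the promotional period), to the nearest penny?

£1,385.22

Promo months 1–6 at r₀ = 3.3%/12 = 0.00275; months 7+ at r₁ = 17.5%/12 = 0.0145833.
After month 6: iterate B ← B·(1+r₀) − £45.00 for 6 months → £1,385.22.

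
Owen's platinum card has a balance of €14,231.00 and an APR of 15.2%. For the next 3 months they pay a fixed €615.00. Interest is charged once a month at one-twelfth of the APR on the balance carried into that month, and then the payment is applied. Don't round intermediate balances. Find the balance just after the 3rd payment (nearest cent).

Monthly rate r = 15.2%/12 = 1.26667% = 0.0126667.
Each month: B ← B·(1+r) − €615.00.
Month 1: interest €180.26; balance after payment €13,796.26.
Month 2: interest €174.75; balance after payment €13,356.01.
Month 3: interest €169.18; balance after payment €12,910.19.

€12,910.19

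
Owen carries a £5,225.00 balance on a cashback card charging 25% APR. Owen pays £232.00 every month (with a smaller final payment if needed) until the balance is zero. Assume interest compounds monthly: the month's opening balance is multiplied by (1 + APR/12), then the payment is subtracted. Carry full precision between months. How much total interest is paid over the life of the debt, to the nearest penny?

Monthly rate r = 25%/12 = 2.08333% = 0.0208333.
Payoff takes n = ⌈−ln(1 − rB₀/P)/ln(1+r)⌉ = ⌈30.717⌉ = 31 payments; the last is £166.89.
Total paid = 30·£232.00 + £166.89 = £7,126.89.
Total interest = total paid − principal = £7,126.89 − £5,225.00 = £1,901.89.

£1,901.89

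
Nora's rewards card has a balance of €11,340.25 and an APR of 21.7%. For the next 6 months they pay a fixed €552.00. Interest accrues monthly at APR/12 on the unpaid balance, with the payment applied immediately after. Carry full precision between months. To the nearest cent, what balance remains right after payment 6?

€9,162.26

Monthly rate r = 21.7%/12 = 1.80833% = 0.0180833.
Each month: B ← B·(1+r) − €552.00.
Month 1: interest €205.07; balance after payment €10,993.32.
Month 2: interest €198.80; balance after payment €10,640.12.
Month 3: interest €192.41; balance after payment €10,280.52.
Month 4: interest €185.91; balance after payment €9,914.43.
Month 5: interest €179.29; balance after payment €9,541.72.
Month 6: interest €172.55; balance after payment €9,162.26.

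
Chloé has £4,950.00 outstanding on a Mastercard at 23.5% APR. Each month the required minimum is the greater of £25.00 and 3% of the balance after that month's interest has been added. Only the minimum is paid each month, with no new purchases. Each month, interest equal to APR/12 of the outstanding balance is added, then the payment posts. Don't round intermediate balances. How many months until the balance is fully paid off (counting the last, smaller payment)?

Monthly rate r = 23.5%/12 = 1.95833% = 0.0195833.
While 3% of the post-interest balance exceeds £25.00, each month B ← (B·(1+r))·(1 − 0.03), i.e. B shrinks by the factor (1+r)·0.97 = 0.989.
This holds for months 1–163. Entering month 164 the balance is £815.27; 3% of the post-interest balance is now below £25.00, so the flat £25.00 minimum applies from here.
From month 164 a fixed £25.00 at rate r clears £815.27 in 53 more payments. Total: 163 + 53 = 216 months.

216 months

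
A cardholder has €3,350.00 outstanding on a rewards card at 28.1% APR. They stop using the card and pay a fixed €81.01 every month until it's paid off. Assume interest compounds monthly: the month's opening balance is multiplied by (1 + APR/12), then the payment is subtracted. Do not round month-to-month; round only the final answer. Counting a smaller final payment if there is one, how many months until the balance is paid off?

Monthly rate r = 28.1%/12 = 2.34167% = 0.0234167.
Recurrence: B ← B·(1+r) − €81.01.
Month 1: interest €78.45; balance after payment €3,347.44.
Month 2: interest €78.39; balance after payment €3,344.81.
Closed form: n = −ln(1 − rB₀/P)/ln(1+r) = −ln(0.031652)/ln(1.02342) ≈ 149.176, so the balance reaches zero during payment 150.

150 months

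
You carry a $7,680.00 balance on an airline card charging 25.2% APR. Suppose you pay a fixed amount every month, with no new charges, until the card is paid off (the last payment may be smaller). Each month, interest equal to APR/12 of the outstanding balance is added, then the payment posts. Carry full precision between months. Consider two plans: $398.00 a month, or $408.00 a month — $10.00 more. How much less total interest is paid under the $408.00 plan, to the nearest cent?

$74.43

Monthly rate r = 25.2%/12 = 2.1% = 0.021.
At $398.00/mo: n = ⌈−ln(1 − rB₀/P)/ln(1+r)⌉ = 26 payments (last $0.20); total interest = total paid − $7,680.00 = $2,270.20.
At $408.00/mo: 25 payments (last $83.77); total interest $2,195.77.
Interest saved = $2,270.20 − $2,195.77 = $74.43.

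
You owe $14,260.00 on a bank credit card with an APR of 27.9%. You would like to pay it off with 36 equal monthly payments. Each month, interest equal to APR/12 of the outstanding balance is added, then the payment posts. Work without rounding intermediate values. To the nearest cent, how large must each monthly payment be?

$589.07

Monthly rate r = 27.9%/12 = 2.325% = 0.02325.
Level-payment amortization: P = B₀·r / (1 − (1+r)^(−n)) = 14260.00·0.02325 / (1 − 1.02325^(−36)).
Denominator 1 − (1+r)^(−36) = 0.562823428.
P = 331.545 / 0.562823428 ≈ 589.07.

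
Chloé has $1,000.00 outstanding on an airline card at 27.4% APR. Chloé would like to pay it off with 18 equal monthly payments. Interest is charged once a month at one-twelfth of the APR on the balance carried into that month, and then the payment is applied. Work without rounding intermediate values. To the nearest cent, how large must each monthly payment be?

$68.38

Monthly rate r = 27.4%/12 = 2.28333% = 0.0228333.
Level-payment amortization: P = B₀·r / (1 − (1+r)^(−n)) = 1000.00·0.0228333 / (1 − 1.02283^(−18)).
Denominator 1 − (1+r)^(−18) = 0.333941634.
P = 22.8333 / 0.333941634 ≈ 68.38.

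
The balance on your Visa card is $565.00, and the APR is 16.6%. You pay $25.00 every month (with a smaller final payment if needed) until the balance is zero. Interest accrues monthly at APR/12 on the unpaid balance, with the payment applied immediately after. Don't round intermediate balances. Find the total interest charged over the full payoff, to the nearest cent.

$117.22

Monthly rate r = 16.6%/12 = 1.38333% = 0.0138333.
Payoff takes n = ⌈−ln(1 − rB₀/P)/ln(1+r)⌉ = ⌈27.287⌉ = 28 payments; the last is $7.22.
Total paid = 27·$25.00 + $7.22 = $682.22.
Total interest = total paid − principal = $682.22 − $565.00 = $117.22.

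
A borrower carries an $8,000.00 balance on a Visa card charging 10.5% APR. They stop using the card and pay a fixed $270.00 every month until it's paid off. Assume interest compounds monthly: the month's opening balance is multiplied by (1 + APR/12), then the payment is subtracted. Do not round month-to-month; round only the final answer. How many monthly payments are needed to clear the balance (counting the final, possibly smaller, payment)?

35 months

Monthly rate r = 10.5%/12 = 0.875% = 0.00875.
Recurrence: B ← B·(1+r) − $270.00.
Month 1: interest $70.00; balance after payment $7,800.00.
Month 2: interest $68.25; balance after payment $7,598.25.
Closed form: n = −ln(1 − rB₀/P)/ln(1+r) = −ln(0.74074)/ln(1.00875) ≈ 34.448, so the balance reaches zero during payment 35.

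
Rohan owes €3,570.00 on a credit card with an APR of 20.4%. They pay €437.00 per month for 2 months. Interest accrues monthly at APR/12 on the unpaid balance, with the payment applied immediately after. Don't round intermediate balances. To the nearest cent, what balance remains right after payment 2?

Monthly rate r = 20.4%/12 = 1.7% = 0.017.
Each month: B ← B·(1+r) − €437.00.
Month 1: interest €60.69; balance after payment €3,193.69.
Month 2: interest €54.29; balance after payment €2,810.98.

€2,810.98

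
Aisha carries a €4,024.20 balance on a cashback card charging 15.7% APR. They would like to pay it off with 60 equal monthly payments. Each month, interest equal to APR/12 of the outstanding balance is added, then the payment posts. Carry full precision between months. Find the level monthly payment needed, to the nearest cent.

Monthly rate r = 15.7%/12 = 1.30833% = 0.0130833.
Level-payment amortization: P = B₀·r / (1 − (1+r)^(−n)) = 4024.20·0.0130833 / (1 − 1.01308^(−60)).
Denominator 1 − (1+r)^(−60) = 0.541552339.
P = 52.6499 / 0.541552339 ≈ 97.22.

€97.22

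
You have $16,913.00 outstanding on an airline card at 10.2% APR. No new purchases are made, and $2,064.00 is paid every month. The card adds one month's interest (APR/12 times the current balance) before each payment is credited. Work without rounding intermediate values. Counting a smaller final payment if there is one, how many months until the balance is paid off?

Monthly rate r = 10.2%/12 = 0.85% = 0.0085.
Recurrence: B ← B·(1+r) − $2,064.00.
Month 1: interest $143.76; balance after payment $14,992.76.
Month 2: interest $127.44; balance after payment $13,056.20.
Closed form: n = −ln(1 − rB₀/P)/ln(1+r) = −ln(0.93035)/ln(1.0085) ≈ 8.530, so the balance reaches zero during payment 9.

9 months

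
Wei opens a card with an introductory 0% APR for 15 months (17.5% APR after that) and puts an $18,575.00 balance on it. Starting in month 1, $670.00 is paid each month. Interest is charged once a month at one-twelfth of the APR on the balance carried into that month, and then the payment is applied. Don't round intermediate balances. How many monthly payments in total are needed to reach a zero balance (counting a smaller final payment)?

Promo months 1–15 at r₀ = 0%/12 = 0; months 16+ at r₁ = 17.5%/12 = 0.0145833.
After month 15 (no interest yet): B = $18,575.00 − 15·$670.00 = $8,525.00.
Then at r₁ with $670.00/mo: n₂ = −ln(1 − r₁·B/P)/ln(1+r₁) ≈ 14.18 → 15 more payments.

30 payments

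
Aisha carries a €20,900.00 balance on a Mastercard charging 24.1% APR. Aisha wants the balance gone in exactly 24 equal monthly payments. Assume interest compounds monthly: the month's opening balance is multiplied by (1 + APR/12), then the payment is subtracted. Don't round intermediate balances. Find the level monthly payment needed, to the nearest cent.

€1,106.05

Monthly rate r = 24.1%/12 = 2.00833% = 0.0200833.
Level-payment amortization: P = B₀·r / (1 − (1+r)^(−n)) = 20900.00·0.0200833 / (1 − 1.02008^(−24)).
Denominator 1 − (1+r)^(−24) = 0.37949633.
P = 419.742 / 0.37949633 ≈ 1106.05.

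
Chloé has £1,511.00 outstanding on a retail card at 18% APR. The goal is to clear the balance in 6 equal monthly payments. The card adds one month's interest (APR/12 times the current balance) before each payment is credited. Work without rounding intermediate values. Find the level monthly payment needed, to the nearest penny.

£265.22

Monthly rate r = 18%/12 = 1.5% = 0.015.
Level-payment amortization: P = B₀·r / (1 − (1+r)^(−n)) = 1511.00·0.015 / (1 − 1.015^(−6)).
Denominator 1 − (1+r)^(−6) = 0.0854578075.
P = 22.665 / 0.0854578075 ≈ 265.22.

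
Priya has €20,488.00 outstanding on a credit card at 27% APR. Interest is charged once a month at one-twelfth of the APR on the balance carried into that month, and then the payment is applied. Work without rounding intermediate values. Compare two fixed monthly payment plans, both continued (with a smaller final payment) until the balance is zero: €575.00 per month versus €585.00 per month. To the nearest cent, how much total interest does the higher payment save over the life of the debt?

Monthly rate r = 27%/12 = 2.25% = 0.0225.
At €575.00/mo: n = ⌈−ln(1 − rB₀/P)/ln(1+r)⌉ = 73 payments (last €413.54); total interest = total paid − €20,488.00 = €21,325.54.
At €585.00/mo: 70 payments (last €418.76); total interest €20,295.76.
Interest saved = €21,325.54 − €20,295.76 = €1,029.78.

€1,029.78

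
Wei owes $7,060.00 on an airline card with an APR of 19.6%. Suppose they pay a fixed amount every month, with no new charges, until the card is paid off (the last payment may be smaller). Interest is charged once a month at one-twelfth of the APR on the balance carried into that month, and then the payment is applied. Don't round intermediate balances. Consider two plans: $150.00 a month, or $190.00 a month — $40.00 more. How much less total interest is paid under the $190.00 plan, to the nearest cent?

$2,606.79

Monthly rate r = 19.6%/12 = 1.63333% = 0.0163333.
At $150.00/mo: n = ⌈−ln(1 − rB₀/P)/ln(1+r)⌉ = 91 payments (last $57.28); total interest = total paid − $7,060.00 = $6,497.28.
At $190.00/mo: 58 payments (last $120.49); total interest $3,890.49.
Interest saved = $6,497.28 − $3,890.49 = $2,606.79.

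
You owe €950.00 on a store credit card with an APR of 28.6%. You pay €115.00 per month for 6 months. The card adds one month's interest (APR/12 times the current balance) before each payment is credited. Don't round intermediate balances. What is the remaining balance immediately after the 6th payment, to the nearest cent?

Monthly rate r = 28.6%/12 = 2.38333% = 0.0238333.
Each month: B ← B·(1+r) − €115.00.
Month 1: interest €22.64; balance after payment €857.64.
Month 2: interest €20.44; balance after payment €763.08.
Month 3: interest €18.19; balance after payment €666.27.
Month 4: interest €15.88; balance after payment €567.15.
Month 5: interest €13.52; balance after payment €465.67.
Month 6: interest €11.10; balance after payment €361.76.

€361.76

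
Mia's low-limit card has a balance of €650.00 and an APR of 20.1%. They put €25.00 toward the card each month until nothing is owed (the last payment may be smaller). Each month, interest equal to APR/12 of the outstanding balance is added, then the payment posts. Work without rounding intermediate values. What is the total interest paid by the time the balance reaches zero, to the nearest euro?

Monthly rate r = 20.1%/12 = 1.675% = 0.01675.
Payoff takes n = ⌈−ln(1 − rB₀/P)/ln(1+r)⌉ = ⌈34.423⌉ = 35 payments; the last is €10.63.
Total paid = 34·€25.00 + €10.63 = €860.63.
Total interest = total paid − principal = €860.63 − €650.00 = €210.63.

€211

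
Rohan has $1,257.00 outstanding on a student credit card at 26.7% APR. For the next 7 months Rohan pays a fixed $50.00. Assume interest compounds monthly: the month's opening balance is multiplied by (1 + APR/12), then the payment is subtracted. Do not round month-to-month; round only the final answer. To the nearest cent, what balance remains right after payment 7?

Monthly rate r = 26.7%/12 = 2.225% = 0.02225.
Each month: B ← B·(1+r) − $50.00.
Month 1: interest $27.97; balance after payment $1,234.97.
Month 2: interest $27.48; balance after payment $1,212.45.
Month 3: interest $26.98; balance after payment $1,189.42.
Month 4: interest $26.46; balance after payment $1,165.89.
Month 5: interest $25.94; balance after payment $1,141.83.
Month 6: interest $25.41; balance after payment $1,117.23.
Month 7: interest $24.86; balance after payment $1,092.09.

$1,092.09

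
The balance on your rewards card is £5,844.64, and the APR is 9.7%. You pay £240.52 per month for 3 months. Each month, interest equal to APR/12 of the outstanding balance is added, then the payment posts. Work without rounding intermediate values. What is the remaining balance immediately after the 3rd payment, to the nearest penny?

Monthly rate r = 9.7%/12 = 0.808333% = 0.00808333.
Each month: B ← B·(1+r) − £240.52.
Month 1: interest £47.24; balance after payment £5,651.36.
Month 2: interest £45.68; balance after payment £5,456.53.
Month 3: interest £44.11; balance after payment £5,260.11.

£5,260.11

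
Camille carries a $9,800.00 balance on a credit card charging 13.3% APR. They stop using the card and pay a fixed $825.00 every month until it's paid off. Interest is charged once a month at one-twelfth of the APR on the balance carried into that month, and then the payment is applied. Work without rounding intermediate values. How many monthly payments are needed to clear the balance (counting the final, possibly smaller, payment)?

13 payments

Monthly rate r = 13.3%/12 = 1.10833% = 0.0110833.
Recurrence: B ← B·(1+r) − $825.00.
Month 1: interest $108.62; balance after payment $9,083.62.
Month 2: interest $100.68; balance after payment $8,359.29.
Closed form: n = −ln(1 − rB₀/P)/ln(1+r) = −ln(0.86834)/ln(1.01108) ≈ 12.807, so the balance reaches zero during payment 13.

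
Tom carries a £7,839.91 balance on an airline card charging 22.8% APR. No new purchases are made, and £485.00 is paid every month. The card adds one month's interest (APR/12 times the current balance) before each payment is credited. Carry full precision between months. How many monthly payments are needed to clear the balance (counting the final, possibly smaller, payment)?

20 months

Monthly rate r = 22.8%/12 = 1.9% = 0.019.
Recurrence: B ← B·(1+r) − £485.00.
Month 1: interest £148.96; balance after payment £7,503.87.
Month 2: interest £142.57; balance after payment £7,161.44.
Closed form: n = −ln(1 − rB₀/P)/ln(1+r) = −ln(0.69287)/ln(1.019) ≈ 19.494, so the balance reaches zero during payment 20.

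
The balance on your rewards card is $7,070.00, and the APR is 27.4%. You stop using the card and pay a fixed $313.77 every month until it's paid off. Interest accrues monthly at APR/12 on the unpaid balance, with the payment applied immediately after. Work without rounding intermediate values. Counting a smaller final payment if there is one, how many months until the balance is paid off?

33 payments

Monthly rate r = 27.4%/12 = 2.28333% = 0.0228333.
Recurrence: B ← B·(1+r) − $313.77.
Month 1: interest $161.43; balance after payment $6,917.66.
Month 2: interest $157.95; balance after payment $6,761.84.
Closed form: n = −ln(1 − rB₀/P)/ln(1+r) = −ln(0.48551)/ln(1.02283) ≈ 32.005, so the balance reaches zero during payment 33.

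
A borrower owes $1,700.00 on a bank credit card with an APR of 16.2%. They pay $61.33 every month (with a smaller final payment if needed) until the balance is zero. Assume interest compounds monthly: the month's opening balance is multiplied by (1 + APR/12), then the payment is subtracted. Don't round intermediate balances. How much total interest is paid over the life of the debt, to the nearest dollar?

Monthly rate r = 16.2%/12 = 1.35% = 0.0135.
Payoff takes n = ⌈−ln(1 − rB₀/P)/ln(1+r)⌉ = ⌈34.955⌉ = 35 payments; the last is $58.57.
Total paid = 34·$61.33 + $58.57 = $2,143.79.
Total interest = total paid − principal = $2,143.79 − $1,700.00 = $443.79.

$444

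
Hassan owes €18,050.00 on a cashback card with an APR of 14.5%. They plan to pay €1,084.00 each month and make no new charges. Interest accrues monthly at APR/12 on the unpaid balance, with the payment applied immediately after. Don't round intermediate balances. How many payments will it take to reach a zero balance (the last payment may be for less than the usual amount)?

19 months

Monthly rate r = 14.5%/12 = 1.20833% = 0.0120833.
Recurrence: B ← B·(1+r) − €1,084.00.
Month 1: interest €218.10; balance after payment €17,184.10.
Month 2: interest €207.64; balance after payment €16,307.75.
Closed form: n = −ln(1 − rB₀/P)/ln(1+r) = −ln(0.7988)/ln(1.01208) ≈ 18.704, so the balance reaches zero during payment 19.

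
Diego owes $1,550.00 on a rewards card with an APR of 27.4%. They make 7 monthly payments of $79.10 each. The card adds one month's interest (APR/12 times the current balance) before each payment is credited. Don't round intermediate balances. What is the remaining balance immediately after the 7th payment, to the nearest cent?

Monthly rate r = 27.4%/12 = 2.28333% = 0.0228333.
Each month: B ← B·(1+r) − $79.10.
Month 1: interest $35.39; balance after payment $1,506.29.
Month 2: interest $34.39; balance after payment $1,461.59.
Month 3: interest $33.37; balance after payment $1,415.86.
Month 4: interest $32.33; balance after payment $1,369.09.
Month 5: interest $31.26; balance after payment $1,321.25.
Month 6: interest $30.17; balance after payment $1,272.32.
Month 7: interest $29.05; balance after payment $1,222.27.

$1,222.27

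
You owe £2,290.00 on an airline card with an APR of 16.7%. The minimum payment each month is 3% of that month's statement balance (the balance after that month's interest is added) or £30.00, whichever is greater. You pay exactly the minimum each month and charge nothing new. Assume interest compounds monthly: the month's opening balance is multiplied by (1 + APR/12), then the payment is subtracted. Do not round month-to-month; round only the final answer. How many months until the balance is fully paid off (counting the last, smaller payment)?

95 months

Monthly rate r = 16.7%/12 = 1.39167% = 0.0139167.
While 3% of the post-interest balance exceeds £30.00, each month B ← (B·(1+r))·(1 − 0.03), i.e. B shrinks by the factor (1+r)·0.97 = 0.9835.
This holds for months 1–51. Entering month 52 the balance is £980.19; 3% of the post-interest balance is now below £30.00, so the flat £30.00 minimum applies from here.
From month 52 a fixed £30.00 at rate r clears £980.19 in 44 more payments. Total: 51 + 44 = 95 months.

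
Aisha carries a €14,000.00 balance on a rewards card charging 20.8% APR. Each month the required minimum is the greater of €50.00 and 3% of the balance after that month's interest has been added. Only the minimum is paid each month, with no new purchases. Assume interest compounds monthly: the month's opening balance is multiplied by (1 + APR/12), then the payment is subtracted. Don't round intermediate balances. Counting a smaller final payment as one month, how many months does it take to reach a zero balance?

211 months

Monthly rate r = 20.8%/12 = 1.73333% = 0.0173333.
While 3% of the post-interest balance exceeds €50.00, each month B ← (B·(1+r))·(1 − 0.03), i.e. B shrinks by the factor (1+r)·0.97 = 0.98681.
This holds for months 1–162. Entering month 163 the balance is €1,630.04; 3% of the post-interest balance is now below €50.00, so the flat €50.00 minimum applies from here.
From month 163 a fixed €50.00 at rate r clears €1,630.04 in 49 more payments. Total: 162 + 49 = 211 months.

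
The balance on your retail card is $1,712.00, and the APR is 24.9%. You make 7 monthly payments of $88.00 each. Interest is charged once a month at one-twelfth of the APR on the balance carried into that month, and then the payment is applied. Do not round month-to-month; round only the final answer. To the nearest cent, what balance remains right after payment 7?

Monthly rate r = 24.9%/12 = 2.075% = 0.02075.
Each month: B ← B·(1+r) − $88.00.
Month 1: interest $35.52; balance after payment $1,659.52.
Month 2: interest $34.44; balance after payment $1,605.96.
Month 3: interest $33.32; balance after payment $1,551.28.
Month 4: interest $32.19; balance after payment $1,495.47.
Month 5: interest $31.03; balance after payment $1,438.50.
Month 6: interest $29.85; balance after payment $1,380.35.
Month 7: interest $28.64; balance after payment $1,320.99.

$1,320.99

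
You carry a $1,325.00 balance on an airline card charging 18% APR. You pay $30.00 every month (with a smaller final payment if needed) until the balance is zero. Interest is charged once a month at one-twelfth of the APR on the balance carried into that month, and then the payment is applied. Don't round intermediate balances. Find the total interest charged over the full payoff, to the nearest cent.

$863.64

Monthly rate r = 18%/12 = 1.5% = 0.015.
Payoff takes n = ⌈−ln(1 − rB₀/P)/ln(1+r)⌉ = ⌈72.954⌉ = 73 payments; the last is $28.64.
Total paid = 72·$30.00 + $28.64 = $2,188.64.
Total interest = total paid − principal = $2,188.64 − $1,325.00 = $863.64.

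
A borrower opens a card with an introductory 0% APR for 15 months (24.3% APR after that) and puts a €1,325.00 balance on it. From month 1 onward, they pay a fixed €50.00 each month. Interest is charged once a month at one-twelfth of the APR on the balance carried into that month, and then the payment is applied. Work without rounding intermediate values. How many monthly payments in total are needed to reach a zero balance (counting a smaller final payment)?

Promo months 1–15 at r₀ = 0%/12 = 0; months 16+ at r₁ = 24.3%/12 = 0.02025.
After month 15 (no interest yet): B = €1,325.00 − 15·€50.00 = €575.00.
Then at r₁ with €50.00/mo: n₂ = −ln(1 − r₁·B/P)/ln(1+r₁) ≈ 13.22 → 14 more payments.

29 months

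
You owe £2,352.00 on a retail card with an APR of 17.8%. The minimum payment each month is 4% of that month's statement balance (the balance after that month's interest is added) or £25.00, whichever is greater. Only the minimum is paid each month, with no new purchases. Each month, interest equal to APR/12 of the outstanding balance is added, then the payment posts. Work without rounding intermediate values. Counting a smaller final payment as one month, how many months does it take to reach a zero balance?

83 months

Monthly rate r = 17.8%/12 = 1.48333% = 0.0148333.
While 4% of the post-interest balance exceeds £25.00, each month B ← (B·(1+r))·(1 − 0.04), i.e. B shrinks by the factor (1+r)·0.96 = 0.97424.
This holds for months 1–52. Entering month 53 the balance is £605.43; 4% of the post-interest balance is now below £25.00, so the flat £25.00 minimum applies from here.
From month 53 a fixed £25.00 at rate r clears £605.43 in 31 more payments. Total: 52 + 31 = 83 months.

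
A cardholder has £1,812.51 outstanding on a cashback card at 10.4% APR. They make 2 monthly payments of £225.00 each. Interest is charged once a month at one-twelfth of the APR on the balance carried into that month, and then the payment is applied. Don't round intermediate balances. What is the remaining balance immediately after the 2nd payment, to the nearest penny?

£1,392.11

Monthly rate r = 10.4%/12 = 0.866667% = 0.00866667.
Each month: B ← B·(1+r) − £225.00.
Month 1: interest £15.71; balance after payment £1,603.22.
Month 2: interest £13.89; balance after payment £1,392.11.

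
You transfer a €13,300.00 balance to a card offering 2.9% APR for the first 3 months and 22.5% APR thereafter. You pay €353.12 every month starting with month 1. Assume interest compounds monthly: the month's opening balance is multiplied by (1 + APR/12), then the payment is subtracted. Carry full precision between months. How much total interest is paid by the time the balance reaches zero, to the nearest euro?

€7,987

Promo months 1–3 at r₀ = 2.9%/12 = 0.00241667; months 4+ at r₁ = 22.5%/12 = 0.01875.
After month 3: iterate B ← B·(1+r₀) − €353.12 for 3 months → €12,334.74.
Then at r₁ with €353.12/mo: n₂ = −ln(1 − r₁·B/P)/ln(1+r₁) ≈ 57.28 → 58 more payments.
Total paid = 60·€353.12 + €99.79 = €21,286.99; interest = €21,286.99 − €13,300.00 = €7,986.99.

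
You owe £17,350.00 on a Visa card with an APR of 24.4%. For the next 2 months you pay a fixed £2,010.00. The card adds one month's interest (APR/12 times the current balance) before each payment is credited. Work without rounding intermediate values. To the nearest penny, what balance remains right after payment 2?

Monthly rate r = 24.4%/12 = 2.03333% = 0.0203333.
Each month: B ← B·(1+r) − £2,010.00.
Month 1: interest £352.78; balance after payment £15,692.78.
Month 2: interest £319.09; balance after payment £14,001.87.

£14,001.87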